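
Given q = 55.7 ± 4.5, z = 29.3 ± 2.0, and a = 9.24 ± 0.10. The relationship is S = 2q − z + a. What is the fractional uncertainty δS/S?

Sums and differences: (δS)² = Σ (cᵢ δxᵢ)².
  (2·δq)² = 81.0;  (δz)² = 4.00;  (δa)² = 0.0100
δS = √(85.0) = 9.22
S = 91.3, so δS/S = 9.22/91.3 = 0.101.

0.101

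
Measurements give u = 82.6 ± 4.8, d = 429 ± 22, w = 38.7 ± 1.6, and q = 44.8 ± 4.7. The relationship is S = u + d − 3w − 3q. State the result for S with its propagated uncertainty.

Sums and differences: (δS)² = Σ (cᵢ δxᵢ)².
  (δu)² = 23.0;  (δd)² = 484;  (3·δw)² = 23.0;  (3·δq)² = 199
δS = √(729) = 27.0
S = 261.

261 ± 27.0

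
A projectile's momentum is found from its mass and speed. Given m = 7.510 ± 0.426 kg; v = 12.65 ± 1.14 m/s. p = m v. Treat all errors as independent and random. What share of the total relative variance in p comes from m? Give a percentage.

(δp/p)² = (1·δm/m)² + (1·δv/v)²
  m term: (1×0.0567)² = 0.00322
  v term: (1×0.0901)² = 0.00812
Total = 0.0113. Share from m = 0.00322/0.0113 = 0.284.

28.4%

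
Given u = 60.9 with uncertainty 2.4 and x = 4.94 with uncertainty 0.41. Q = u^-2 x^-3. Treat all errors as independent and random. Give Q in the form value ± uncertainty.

Each factor contributes (exponent × relative error)² to (δQ/Q)²:
  (-2·δu/u)² = (-2×0.0394)² = 0.00621;  (-3·δx/x)² = (-3×0.0830)² = 0.0620
δQ/Q = √(0.0682) = 0.261
Q = 2.24e-06, so δQ = 0.261 × 2.24e-06 = 5.84e-07.

(2.24 ± 0.584) × 10^-6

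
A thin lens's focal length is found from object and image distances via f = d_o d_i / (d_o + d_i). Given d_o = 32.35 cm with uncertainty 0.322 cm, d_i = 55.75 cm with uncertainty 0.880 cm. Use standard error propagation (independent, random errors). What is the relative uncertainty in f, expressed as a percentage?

∂f/∂d_o = (d_i/(d_o+d_i))² = 0.400;  ∂f/∂d_i = (d_o/(d_o+d_i))² = 0.135
δf = √((∂f/∂d_o · δd_o)² + (∂f/∂d_i · δd_i)²) = √(0.0166 + 0.0141) = 0.175 cm
f = 20.47 cm, so δf/f = 0.175/20.47 = 0.00856.

0.856%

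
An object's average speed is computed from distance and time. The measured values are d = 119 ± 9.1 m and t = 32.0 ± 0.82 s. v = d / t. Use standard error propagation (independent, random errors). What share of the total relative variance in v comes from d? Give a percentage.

89.9%

(δv/v)² = (1·δd/d)² + (-1·δt/t)²
  d term: (1×0.0765)² = 0.00585
  t term: (-1×0.0256)² = 0.000657
Total = 0.00650. Share from d = 0.00585/0.00650 = 0.899.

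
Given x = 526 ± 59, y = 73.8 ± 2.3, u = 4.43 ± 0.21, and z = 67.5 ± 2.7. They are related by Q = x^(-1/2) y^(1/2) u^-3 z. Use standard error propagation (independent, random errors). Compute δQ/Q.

Q is a product of powers, so relative uncertainties combine in quadrature:
  (−½·δx/x)² = (-0.5×0.112)² = 0.00315;  (½·δy/y)² = (0.5×0.0312)² = 0.000243;  (-3·δu/u)² = (-3×0.0474)² = 0.0202;  (1·δz/z)² = (1×0.0400)² = 0.00160
δQ/Q = √(0.0252) = 0.159

0.159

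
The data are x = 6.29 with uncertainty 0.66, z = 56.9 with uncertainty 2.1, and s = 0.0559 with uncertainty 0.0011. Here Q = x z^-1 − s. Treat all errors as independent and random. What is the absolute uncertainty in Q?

0.0123

Let p = x·z^-1 = 0.111. δp/p = √((1·δx/x)² + (-1·δz/z)²) = √(0.0110 + 0.00136) = 0.111, so δp = 0.0123.
Q = p − s: δQ = √(δp² + δs²) = √(0.000151 + 1.21e-06) = 0.0123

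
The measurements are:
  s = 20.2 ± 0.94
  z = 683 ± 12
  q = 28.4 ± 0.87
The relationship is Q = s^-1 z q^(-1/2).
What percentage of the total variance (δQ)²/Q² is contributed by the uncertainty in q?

8.66%

(δQ/Q)² = (-1·δs/s)² + (1·δz/z)² + (−½·δq/q)²
  s term: (-1×0.0465)² = 0.00217
  z term: (1×0.0176)² = 0.000309
  q term: (-0.5×0.0306)² = 0.000235
Total = 0.00271. Share from q = 0.000235/0.00271 = 0.0866.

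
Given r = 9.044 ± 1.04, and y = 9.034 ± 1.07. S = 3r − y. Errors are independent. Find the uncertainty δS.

Sums and differences: (δS)² = Σ (cᵢ δxᵢ)².
  (3·δr)² = 9.73;  (δy)² = 1.14
δS = √(10.9) = 3.30

3.30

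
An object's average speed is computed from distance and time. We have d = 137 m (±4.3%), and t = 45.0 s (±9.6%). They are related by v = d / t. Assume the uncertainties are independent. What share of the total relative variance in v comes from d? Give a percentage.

16.7%

(δv/v)² = (1·δd/d)² + (-1·δt/t)²
  d term: (1×0.0430)² = 0.00185
  t term: (-1×0.0960)² = 0.00922
Total = 0.0111. Share from d = 0.00185/0.0111 = 0.167.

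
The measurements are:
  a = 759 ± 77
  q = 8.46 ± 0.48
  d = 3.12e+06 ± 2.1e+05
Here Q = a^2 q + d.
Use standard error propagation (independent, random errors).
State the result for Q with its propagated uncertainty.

(7.99 ± 1.05) × 10^6

Let p = a^2·q = 4.87e+06. δp/p = √((2·δa/a)² + (1·δq/q)²) = √(0.0412 + 0.00322) = 0.211, so δp = 1.03e+06.
Q = p + d: δQ = √(δp² + δd²) = √(1.05e+12 + 4.41e+10) = 1.05e+06
Q = 7.99e+06.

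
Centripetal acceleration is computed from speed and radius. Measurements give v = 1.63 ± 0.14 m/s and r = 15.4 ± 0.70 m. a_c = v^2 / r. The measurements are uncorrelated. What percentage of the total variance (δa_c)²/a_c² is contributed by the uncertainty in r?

6.54%

(δa_c/a_c)² = (2·δv/v)² + (-1·δr/r)²
  v term: (2×0.0859)² = 0.0295
  r term: (-1×0.0455)² = 0.00207
Total = 0.0316. Share from r = 0.00207/0.0316 = 0.0654.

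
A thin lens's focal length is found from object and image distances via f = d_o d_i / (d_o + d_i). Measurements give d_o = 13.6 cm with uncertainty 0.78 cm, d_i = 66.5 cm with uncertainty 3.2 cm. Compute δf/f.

0.0483

∂f/∂d_o = (d_i/(d_o+d_i))² = 0.689;  ∂f/∂d_i = (d_o/(d_o+d_i))² = 0.0288
δf = √((∂f/∂d_o · δd_o)² + (∂f/∂d_i · δd_i)²) = √(0.289 + 0.00851) = 0.545 cm
f = 11.3 cm, so δf/f = 0.545/11.3 = 0.0483.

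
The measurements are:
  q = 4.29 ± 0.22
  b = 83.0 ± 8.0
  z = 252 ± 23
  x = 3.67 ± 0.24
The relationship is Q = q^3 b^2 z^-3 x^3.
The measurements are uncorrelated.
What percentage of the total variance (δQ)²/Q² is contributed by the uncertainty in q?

13.6%

(δQ/Q)² = (3·δq/q)² + (2·δb/b)² + (-3·δz/z)² + (3·δx/x)²
  q term: (3×0.0513)² = 0.0237
  b term: (2×0.0964)² = 0.0372
  z term: (-3×0.0913)² = 0.0750
  x term: (3×0.0654)² = 0.0385
Total = 0.174. Share from q = 0.0237/0.174 = 0.136.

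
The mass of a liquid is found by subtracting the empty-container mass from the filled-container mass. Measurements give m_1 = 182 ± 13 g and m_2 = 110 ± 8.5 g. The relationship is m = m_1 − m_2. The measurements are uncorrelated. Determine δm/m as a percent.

Absolute uncertainties add in quadrature for a linear combination:
  (δm_1)² = 169;  (δm_2)² = 72.2
δm = √(241) = 15.5 g
m = 72.0 g, so δm/m = 15.5/72.0 = 0.216.

21.6%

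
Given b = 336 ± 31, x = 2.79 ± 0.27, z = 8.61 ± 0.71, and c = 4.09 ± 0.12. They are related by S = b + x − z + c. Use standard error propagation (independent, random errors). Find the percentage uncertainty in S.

9.28%

Sums and differences: (δS)² = Σ (cᵢ δxᵢ)².
  (δb)² = 961;  (δx)² = 0.0729;  (δz)² = 0.504;  (δc)² = 0.0144
δS = √(962) = 31.0
S = 334, so δS/S = 31.0/334 = 0.0928.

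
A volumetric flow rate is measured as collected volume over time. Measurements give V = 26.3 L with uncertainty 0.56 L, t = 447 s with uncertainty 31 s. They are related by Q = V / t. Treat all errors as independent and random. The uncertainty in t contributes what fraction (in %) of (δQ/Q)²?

91.4%

(δQ/Q)² = (1·δV/V)² + (-1·δt/t)²
  V term: (1×0.0213)² = 0.000453
  t term: (-1×0.0694)² = 0.00481
Total = 0.00526. Share from t = 0.00481/0.00526 = 0.914.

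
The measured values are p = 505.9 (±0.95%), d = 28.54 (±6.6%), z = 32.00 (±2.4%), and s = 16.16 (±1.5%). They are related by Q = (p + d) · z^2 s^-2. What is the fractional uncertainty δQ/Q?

0.0574

Let u = p + d = 534.4. δu = √(δp² + δd²) = √(23.1 + 3.55) = 5.16, so δu/u = 0.00966.
Q is then a monomial in u, z, s:
δQ/Q = √((δu/u)² + (2·δz/z)² + (-2·δs/s)²) = √(9.33e-05 + 0.00230 + 0.000900) = 0.0574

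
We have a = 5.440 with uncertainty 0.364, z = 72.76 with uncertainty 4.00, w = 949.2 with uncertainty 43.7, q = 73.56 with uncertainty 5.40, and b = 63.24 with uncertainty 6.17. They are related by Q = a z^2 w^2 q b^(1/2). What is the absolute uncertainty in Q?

For a monomial Q ∝ a, z^2, w^2, q, b^(1/2), fractional errors add in quadrature:
  (1·δa/a)² = (1×0.0669)² = 0.00448;  (2·δz/z)² = (2×0.0550)² = 0.0121;  (2·δw/w)² = (2×0.0460)² = 0.00848;  (1·δq/q)² = (1×0.0734)² = 0.00539;  (½·δb/b)² = (0.5×0.0976)² = 0.00238
δQ/Q = √(0.0328) = 0.181
Q = 1.518e+13, so δQ = 0.181 × 1.518e+13 = 2.75e+12.

2.75e+12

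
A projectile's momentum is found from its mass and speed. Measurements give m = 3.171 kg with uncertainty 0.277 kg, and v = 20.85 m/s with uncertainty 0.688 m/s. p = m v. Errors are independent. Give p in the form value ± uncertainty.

66.12 ± 6.17 kg·m/s

p is a product of powers, so relative uncertainties combine in quadrature:
  (1·δm/m)² = (1×0.0874)² = 0.00763;  (1·δv/v)² = (1×0.0330)² = 0.00109
δp/p = √(0.00872) = 0.0934
p = 66.12 kg·m/s, so δp = 0.0934 × 66.12 = 6.17 kg·m/s.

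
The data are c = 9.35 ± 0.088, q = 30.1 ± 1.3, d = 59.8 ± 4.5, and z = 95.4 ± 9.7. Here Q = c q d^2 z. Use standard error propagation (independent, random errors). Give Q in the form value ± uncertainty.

Each factor contributes (exponent × relative error)² to (δQ/Q)²:
  (1·δc/c)² = (1×0.00941)² = 8.86e-05;  (1·δq/q)² = (1×0.0432)² = 0.00187;  (2·δd/d)² = (2×0.0753)² = 0.0227;  (1·δz/z)² = (1×0.102)² = 0.0103
δQ/Q = √(0.0349) = 0.187
Q = 9.6e+07, so δQ = 0.187 × 9.6e+07 = 1.79e+07.

(9.60 ± 1.79) × 10^7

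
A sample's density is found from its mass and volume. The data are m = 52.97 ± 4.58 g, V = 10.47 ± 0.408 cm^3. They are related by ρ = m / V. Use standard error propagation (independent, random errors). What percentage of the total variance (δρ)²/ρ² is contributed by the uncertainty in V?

(δρ/ρ)² = (1·δm/m)² + (-1·δV/V)²
  m term: (1×0.0865)² = 0.00748
  V term: (-1×0.0390)² = 0.00152
Total = 0.00899. Share from V = 0.00152/0.00899 = 0.169.

16.9%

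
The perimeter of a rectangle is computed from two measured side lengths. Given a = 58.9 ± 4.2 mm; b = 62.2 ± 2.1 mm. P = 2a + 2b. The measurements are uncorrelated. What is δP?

9.39 mm

For a sum/difference, combine absolute errors in quadrature:
  (2·δa)² = 70.6;  (2·δb)² = 17.6
δP = √(88.2) = 9.39 mm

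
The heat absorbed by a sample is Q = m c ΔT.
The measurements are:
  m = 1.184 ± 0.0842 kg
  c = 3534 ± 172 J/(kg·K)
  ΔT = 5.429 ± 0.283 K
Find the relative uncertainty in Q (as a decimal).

0.101

Q is a product of powers, so relative uncertainties combine in quadrature:
  (1·δm/m)² = (1×0.0711)² = 0.00506;  (1·δc/c)² = (1×0.0487)² = 0.00237;  (1·δΔT/ΔT)² = (1×0.0521)² = 0.00272
δQ/Q = √(0.0101) = 0.101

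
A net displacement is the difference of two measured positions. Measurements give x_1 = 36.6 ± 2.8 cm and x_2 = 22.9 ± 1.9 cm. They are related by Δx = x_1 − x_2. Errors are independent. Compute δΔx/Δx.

Sums and differences: (δΔx)² = Σ (cᵢ δxᵢ)².
  (δx_1)² = 7.84;  (δx_2)² = 3.61
δΔx = √(11.4) = 3.38 cm
Δx = 13.7 cm, so δΔx/Δx = 3.38/13.7 = 0.247.

0.247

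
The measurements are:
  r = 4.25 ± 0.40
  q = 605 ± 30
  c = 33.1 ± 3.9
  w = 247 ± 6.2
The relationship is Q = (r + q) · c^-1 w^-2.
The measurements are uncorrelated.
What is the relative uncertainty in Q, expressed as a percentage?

Let u = r + q = 609. δu = √(δr² + δq²) = √(0.160 + 900) = 30.0, so δu/u = 0.0492.
Q is then a monomial in u, c, w:
δQ/Q = √((δu/u)² + (-1·δc/c)² + (-2·δw/w)²) = √(0.00243 + 0.0139 + 0.00252) = 0.137

13.7%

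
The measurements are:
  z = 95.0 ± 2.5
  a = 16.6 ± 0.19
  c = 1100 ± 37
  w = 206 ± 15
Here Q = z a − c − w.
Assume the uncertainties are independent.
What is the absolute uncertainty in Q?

60.3

Let p = z·a = 1580. δp/p = √((1·δz/z)² + (1·δa/a)²) = √(0.000693 + 0.000131) = 0.0287, so δp = 45.3.
Q = p − c − w: δQ = √(δp² + δc² + δw²) = √(2050 + 1370 + 225) = 60.3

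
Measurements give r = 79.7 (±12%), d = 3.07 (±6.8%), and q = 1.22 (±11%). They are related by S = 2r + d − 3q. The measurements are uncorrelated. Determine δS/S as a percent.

12.0%

Each term contributes (cᵢ δxᵢ)² to (δS)²:
  (2·δr)² = 366;  (δd)² = 0.0436;  (3·δq)² = 0.162
δS = √(366) = 19.1
S = 159, so δS/S = 19.1/159 = 0.120.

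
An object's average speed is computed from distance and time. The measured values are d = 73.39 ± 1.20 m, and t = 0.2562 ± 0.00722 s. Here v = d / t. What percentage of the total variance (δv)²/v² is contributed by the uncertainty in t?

(δv/v)² = (1·δd/d)² + (-1·δt/t)²
  d term: (1×0.0164)² = 0.000267
  t term: (-1×0.0282)² = 0.000794
Total = 0.00106. Share from t = 0.000794/0.00106 = 0.748.

74.8%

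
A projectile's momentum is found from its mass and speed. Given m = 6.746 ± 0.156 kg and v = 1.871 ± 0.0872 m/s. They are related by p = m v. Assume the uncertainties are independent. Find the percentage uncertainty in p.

Since p is a product/quotient, work with relative uncertainties:
  (1·δm/m)² = (1×0.0231)² = 0.000535;  (1·δv/v)² = (1×0.0466)² = 0.00217
δp/p = √(0.00271) = 0.0520

5.20%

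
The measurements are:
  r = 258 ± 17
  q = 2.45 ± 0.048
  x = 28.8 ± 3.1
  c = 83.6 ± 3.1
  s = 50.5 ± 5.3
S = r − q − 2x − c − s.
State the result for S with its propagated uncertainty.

Sums and differences: (δS)² = Σ (cᵢ δxᵢ)².
  (δr)² = 289;  (δq)² = 0.00230;  (2·δx)² = 38.4;  (δc)² = 9.61;  (δs)² = 28.1
δS = √(365) = 19.1
S = 63.9.

63.9 ± 19.1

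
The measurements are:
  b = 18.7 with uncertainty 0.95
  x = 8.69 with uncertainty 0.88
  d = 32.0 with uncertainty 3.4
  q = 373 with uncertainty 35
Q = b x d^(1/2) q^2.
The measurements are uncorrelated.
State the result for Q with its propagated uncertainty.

(1.28 ± 0.288) × 10^8

Each factor contributes (exponent × relative error)² to (δQ/Q)²:
  (1·δb/b)² = (1×0.0508)² = 0.00258;  (1·δx/x)² = (1×0.101)² = 0.0103;  (½·δd/d)² = (0.5×0.106)² = 0.00282;  (2·δq/q)² = (2×0.0938)² = 0.0352
δQ/Q = √(0.0509) = 0.226
Q = 1.28e+08, so δQ = 0.226 × 1.28e+08 = 2.88e+07.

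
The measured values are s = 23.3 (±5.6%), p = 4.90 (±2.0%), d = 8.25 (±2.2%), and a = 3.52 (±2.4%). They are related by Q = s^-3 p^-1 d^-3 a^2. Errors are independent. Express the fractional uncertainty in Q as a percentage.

Each factor contributes (exponent × relative error)² to (δQ/Q)²:
  (-3·δs/s)² = (-3×0.0560)² = 0.0282;  (-1·δp/p)² = (-1×0.0200)² = 0.000400;  (-3·δd/d)² = (-3×0.0220)² = 0.00436;  (2·δa/a)² = (2×0.0240)² = 0.00230
δQ/Q = √(0.0353) = 0.188

18.8%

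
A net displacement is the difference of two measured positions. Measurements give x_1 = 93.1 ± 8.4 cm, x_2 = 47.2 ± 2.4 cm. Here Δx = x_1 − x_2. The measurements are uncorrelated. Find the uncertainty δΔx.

8.74 cm

Absolute uncertainties add in quadrature for a linear combination:
  (δx_1)² = 70.6;  (δx_2)² = 5.76
δΔx = √(76.3) = 8.74 cm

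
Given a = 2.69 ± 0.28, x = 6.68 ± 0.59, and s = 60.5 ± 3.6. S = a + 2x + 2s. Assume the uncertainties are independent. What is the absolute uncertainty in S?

7.30

S is a linear combination, so absolute uncertainties add in quadrature:
  (δa)² = 0.0784;  (2·δx)² = 1.39;  (2·δs)² = 51.8
δS = √(53.3) = 7.30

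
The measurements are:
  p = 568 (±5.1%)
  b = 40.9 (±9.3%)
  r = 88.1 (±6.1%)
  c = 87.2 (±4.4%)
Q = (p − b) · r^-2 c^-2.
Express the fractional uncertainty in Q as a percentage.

16.0%

Let u = p − b = 527. δu = √(δp² + δb²) = √(839 + 14.5) = 29.2, so δu/u = 0.0554.
Q is then a monomial in u, r, c:
δQ/Q = √((δu/u)² + (-2·δr/r)² + (-2·δc/c)²) = √(0.00307 + 0.0149 + 0.00774) = 0.160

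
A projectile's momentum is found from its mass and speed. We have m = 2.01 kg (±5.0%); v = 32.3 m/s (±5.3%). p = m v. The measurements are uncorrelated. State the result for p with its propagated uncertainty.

Each factor contributes (exponent × relative error)² to (δp/p)²:
  (1·δm/m)² = (1×0.0500)² = 0.00250;  (1·δv/v)² = (1×0.0530)² = 0.00281
δp/p = √(0.00531) = 0.0729
p = 64.9 kg·m/s, so δp = 0.0729 × 64.9 = 4.73 kg·m/s.

64.9 ± 4.73 kg·m/s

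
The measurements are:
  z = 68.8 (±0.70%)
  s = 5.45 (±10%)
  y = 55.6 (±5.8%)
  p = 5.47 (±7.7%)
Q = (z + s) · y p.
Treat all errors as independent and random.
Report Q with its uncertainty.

Let u = z + s = 74.2. δu = √(δz² + δs²) = √(0.232 + 0.297) = 0.727, so δu/u = 0.00980.
Q is then a monomial in u, y, p:
δQ/Q = √((δu/u)² + (1·δy/y)² + (1·δp/p)²) = √(9.59e-05 + 0.00336 + 0.00593) = 0.0969
Q = 22600, so δQ = 0.0969 × 22600 = 2190.

22600 ± 2190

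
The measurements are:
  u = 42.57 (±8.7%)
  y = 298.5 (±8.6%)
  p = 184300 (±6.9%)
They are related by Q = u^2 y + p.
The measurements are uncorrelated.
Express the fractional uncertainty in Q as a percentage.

14.6%

Let w = u^2·y = 540900. δw/w = √((2·δu/u)² + (1·δy/y)²) = √(0.0303 + 0.00740) = 0.194, so δw = 1.05e+05.
Q = w + p: δQ = √(δw² + δp²) = √(1.1e+10 + 1.62e+08) = 1.06e+05
Q = 725200, so δQ/Q = 1.06e+05/725200 = 0.146.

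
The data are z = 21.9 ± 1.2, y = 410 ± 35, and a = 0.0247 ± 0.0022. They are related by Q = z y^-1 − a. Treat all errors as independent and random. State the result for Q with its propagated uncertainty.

Let p = z·y^-1 = 0.0534. δp/p = √((1·δz/z)² + (-1·δy/y)²) = √(0.00300 + 0.00729) = 0.101, so δp = 0.00542.
Q = p − a: δQ = √(δp² + δa²) = √(2.94e-05 + 4.84e-06) = 0.00585
Q = 0.0287.

0.0287 ± 0.00585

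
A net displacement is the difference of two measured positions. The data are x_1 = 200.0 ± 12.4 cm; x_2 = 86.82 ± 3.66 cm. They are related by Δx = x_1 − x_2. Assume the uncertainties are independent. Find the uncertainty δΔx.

12.9 cm

Sums and differences: (δΔx)² = Σ (cᵢ δxᵢ)².
  (δx_1)² = 154;  (δx_2)² = 13.4
δΔx = √(167) = 12.9 cm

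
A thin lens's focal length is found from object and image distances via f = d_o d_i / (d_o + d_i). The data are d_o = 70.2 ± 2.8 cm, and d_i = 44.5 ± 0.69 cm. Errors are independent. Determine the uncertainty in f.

0.494 cm

∂f/∂d_o = (d_i/(d_o+d_i))² = 0.151;  ∂f/∂d_i = (d_o/(d_o+d_i))² = 0.375
δf = √((∂f/∂d_o · δd_o)² + (∂f/∂d_i · δd_i)²) = √(0.178 + 0.0668) = 0.494 cm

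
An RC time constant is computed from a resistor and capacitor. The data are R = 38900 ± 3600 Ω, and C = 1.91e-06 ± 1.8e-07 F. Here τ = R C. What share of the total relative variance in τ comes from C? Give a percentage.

50.9%

(δτ/τ)² = (1·δR/R)² + (1·δC/C)²
  R term: (1×0.0925)² = 0.00856
  C term: (1×0.0942)² = 0.00888
Total = 0.0174. Share from C = 0.00888/0.0174 = 0.509.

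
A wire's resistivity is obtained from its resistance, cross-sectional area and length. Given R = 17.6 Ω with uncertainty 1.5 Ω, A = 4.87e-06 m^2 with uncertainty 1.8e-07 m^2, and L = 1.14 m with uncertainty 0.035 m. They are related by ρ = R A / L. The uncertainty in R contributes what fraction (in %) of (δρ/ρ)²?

75.9%

(δρ/ρ)² = (1·δR/R)² + (1·δA/A)² + (-1·δL/L)²
  R term: (1×0.0852)² = 0.00726
  A term: (1×0.0370)² = 0.00137
  L term: (-1×0.0307)² = 0.000943
Total = 0.00957. Share from R = 0.00726/0.00957 = 0.759.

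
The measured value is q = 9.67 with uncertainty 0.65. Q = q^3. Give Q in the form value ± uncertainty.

Products/powers → add relative errors in quadrature, weighted by exponent:
  (3·δq/q)² = (3×0.0672)² = 0.0407
δQ/Q = √(0.0407) = 0.202
Q = 904, so δQ = 0.202 × 904 = 182.

904 ± 182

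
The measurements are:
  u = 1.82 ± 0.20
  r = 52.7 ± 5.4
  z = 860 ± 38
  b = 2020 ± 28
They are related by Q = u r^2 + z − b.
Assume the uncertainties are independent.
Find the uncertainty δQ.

1180

Let p = u·r^2 = 5050. δp/p = √((1·δu/u)² + (2·δr/r)²) = √(0.0121 + 0.0420) = 0.233, so δp = 1180.
Q = p + z − b: δQ = √(δp² + δz² + δb²) = √(1.38e+06 + 1440 + 784) = 1180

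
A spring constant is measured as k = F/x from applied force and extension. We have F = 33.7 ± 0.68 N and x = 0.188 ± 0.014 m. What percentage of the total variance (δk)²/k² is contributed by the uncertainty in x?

(δk/k)² = (1·δF/F)² + (-1·δx/x)²
  F term: (1×0.0202)² = 0.000407
  x term: (-1×0.0745)² = 0.00555
Total = 0.00595. Share from x = 0.00555/0.00595 = 0.932.

93.2%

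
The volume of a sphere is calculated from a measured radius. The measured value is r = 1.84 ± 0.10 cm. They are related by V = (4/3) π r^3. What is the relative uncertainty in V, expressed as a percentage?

16.3%

V ∝ r^3, so δV/V = |3| · δr/r = 3 × 0.0543 = 0.163.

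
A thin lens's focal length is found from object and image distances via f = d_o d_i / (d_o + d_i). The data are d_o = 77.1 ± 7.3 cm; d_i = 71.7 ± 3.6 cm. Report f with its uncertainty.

37.2 ± 1.95 cm

∂f/∂d_o = (d_i/(d_o+d_i))² = 0.232;  ∂f/∂d_i = (d_o/(d_o+d_i))² = 0.268
δf = √((∂f/∂d_o · δd_o)² + (∂f/∂d_i · δd_i)²) = √(2.87 + 0.934) = 1.95 cm
f = 37.2 cm.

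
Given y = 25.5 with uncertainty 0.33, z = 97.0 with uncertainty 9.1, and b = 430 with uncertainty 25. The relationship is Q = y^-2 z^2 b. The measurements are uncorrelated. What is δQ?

1230

Products/powers → add relative errors in quadrature, weighted by exponent:
  (-2·δy/y)² = (-2×0.0129)² = 0.000670;  (2·δz/z)² = (2×0.0938)² = 0.0352;  (1·δb/b)² = (1×0.0581)² = 0.00338
δQ/Q = √(0.0393) = 0.198
Q = 6220, so δQ = 0.198 × 6220 = 1230.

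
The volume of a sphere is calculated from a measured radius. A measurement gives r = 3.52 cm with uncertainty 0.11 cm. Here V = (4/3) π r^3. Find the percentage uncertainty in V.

9.38%

V ∝ r^3, so δV/V = |3| · δr/r = 3 × 0.0312 = 0.0938.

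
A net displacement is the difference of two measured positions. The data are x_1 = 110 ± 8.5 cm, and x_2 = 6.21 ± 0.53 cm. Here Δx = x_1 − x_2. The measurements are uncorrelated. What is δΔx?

Sums and differences: (δΔx)² = Σ (cᵢ δxᵢ)².
  (δx_1)² = 72.2;  (δx_2)² = 0.281
δΔx = √(72.5) = 8.52 cm

8.52 cm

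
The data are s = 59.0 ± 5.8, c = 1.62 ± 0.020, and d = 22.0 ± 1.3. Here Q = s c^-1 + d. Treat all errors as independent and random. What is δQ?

Let p = s·c^-1 = 36.4. δp/p = √((1·δs/s)² + (-1·δc/c)²) = √(0.00966 + 0.000152) = 0.0991, so δp = 3.61.
Q = p + d: δQ = √(δp² + δd²) = √(13.0 + 1.69) = 3.84

3.84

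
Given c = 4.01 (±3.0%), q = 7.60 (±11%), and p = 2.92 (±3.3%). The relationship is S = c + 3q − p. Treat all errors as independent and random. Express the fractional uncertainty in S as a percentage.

10.5%

For a sum/difference, combine absolute errors in quadrature:
  (δc)² = 0.0145;  (3·δq)² = 6.29;  (δp)² = 0.00929
δS = √(6.31) = 2.51
S = 23.9, so δS/S = 2.51/23.9 = 0.105.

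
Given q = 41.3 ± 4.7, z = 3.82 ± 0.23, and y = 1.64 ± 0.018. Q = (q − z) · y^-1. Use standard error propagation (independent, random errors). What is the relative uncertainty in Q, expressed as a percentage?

Let u = q − z = 37.5. δu = √(δq² + δz²) = √(22.1 + 0.0529) = 4.71, so δu/u = 0.126.
Q is then a monomial in u, y:
δQ/Q = √((δu/u)² + (-1·δy/y)²) = √(0.0158 + 0.000120) = 0.126

12.6%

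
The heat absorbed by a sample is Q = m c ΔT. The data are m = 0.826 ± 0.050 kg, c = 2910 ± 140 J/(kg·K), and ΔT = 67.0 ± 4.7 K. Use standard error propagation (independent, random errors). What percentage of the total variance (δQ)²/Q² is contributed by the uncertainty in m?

33.6%

(δQ/Q)² = (1·δm/m)² + (1·δc/c)² + (1·δΔT/ΔT)²
  m term: (1×0.0605)² = 0.00366
  c term: (1×0.0481)² = 0.00231
  ΔT term: (1×0.0701)² = 0.00492
Total = 0.0109. Share from m = 0.00366/0.0109 = 0.336.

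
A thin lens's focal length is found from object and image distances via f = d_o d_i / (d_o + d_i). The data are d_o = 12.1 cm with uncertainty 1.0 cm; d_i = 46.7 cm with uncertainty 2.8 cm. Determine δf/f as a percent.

6.68%

∂f/∂d_o = (d_i/(d_o+d_i))² = 0.631;  ∂f/∂d_i = (d_o/(d_o+d_i))² = 0.0423
δf = √((∂f/∂d_o · δd_o)² + (∂f/∂d_i · δd_i)²) = √(0.398 + 0.0141) = 0.642 cm
f = 9.61 cm, so δf/f = 0.642/9.61 = 0.0668.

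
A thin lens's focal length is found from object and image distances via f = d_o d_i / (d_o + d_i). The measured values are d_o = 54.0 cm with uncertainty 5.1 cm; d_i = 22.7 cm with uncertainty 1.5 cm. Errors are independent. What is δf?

0.867 cm

∂f/∂d_o = (d_i/(d_o+d_i))² = 0.0876;  ∂f/∂d_i = (d_o/(d_o+d_i))² = 0.496
δf = √((∂f/∂d_o · δd_o)² + (∂f/∂d_i · δd_i)²) = √(0.200 + 0.553) = 0.867 cm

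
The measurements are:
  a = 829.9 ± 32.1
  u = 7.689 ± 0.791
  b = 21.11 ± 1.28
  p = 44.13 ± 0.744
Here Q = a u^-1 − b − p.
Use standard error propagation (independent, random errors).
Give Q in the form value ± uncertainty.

Let w = a·u^-1 = 107.9. δw/w = √((1·δa/a)² + (-1·δu/u)²) = √(0.00150 + 0.0106) = 0.110, so δw = 11.9.
Q = w − b − p: δQ = √(δw² + δb² + δp²) = √(141 + 1.64 + 0.554) = 12.0
Q = 42.69.

42.69 ± 12.0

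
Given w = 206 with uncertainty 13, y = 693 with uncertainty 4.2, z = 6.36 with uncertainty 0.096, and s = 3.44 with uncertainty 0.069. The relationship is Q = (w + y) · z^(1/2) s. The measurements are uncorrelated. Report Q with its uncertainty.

Let u = w + y = 899. δu = √(δw² + δy²) = √(169 + 17.6) = 13.7, so δu/u = 0.0152.
Q is then a monomial in u, z, s:
δQ/Q = √((δu/u)² + (½·δz/z)² + (1·δs/s)²) = √(0.000231 + 5.7e-05 + 0.000402) = 0.0263
Q = 7800, so δQ = 0.0263 × 7800 = 205.

7800 ± 205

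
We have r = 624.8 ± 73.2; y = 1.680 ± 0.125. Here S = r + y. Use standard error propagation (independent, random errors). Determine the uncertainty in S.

S is a linear combination, so absolute uncertainties add in quadrature:
  (δr)² = 5360;  (δy)² = 0.0156
δS = √(5360) = 73.2

73.2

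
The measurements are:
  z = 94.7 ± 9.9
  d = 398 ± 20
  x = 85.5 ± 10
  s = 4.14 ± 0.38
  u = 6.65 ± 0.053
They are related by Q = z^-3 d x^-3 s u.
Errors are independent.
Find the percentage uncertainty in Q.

Since Q is a product/quotient, work with relative uncertainties:
  (-3·δz/z)² = (-3×0.105)² = 0.0984;  (1·δd/d)² = (1×0.0503)² = 0.00253;  (-3·δx/x)² = (-3×0.117)² = 0.123;  (1·δs/s)² = (1×0.0918)² = 0.00842;  (1·δu/u)² = (1×0.00797)² = 6.35e-05
δQ/Q = √(0.232) = 0.482

48.2%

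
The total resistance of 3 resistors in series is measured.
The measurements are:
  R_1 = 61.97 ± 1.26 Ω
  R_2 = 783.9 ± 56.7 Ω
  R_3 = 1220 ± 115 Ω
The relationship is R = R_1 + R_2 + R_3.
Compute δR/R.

Sums and differences: (δR)² = Σ (cᵢ δxᵢ)².
  (δR_1)² = 1.59;  (δR_2)² = 3210;  (δR_3)² = 13200
δR = √(16400) = 128 Ω
R = 2066 Ω, so δR/R = 128/2066 = 0.0621.

0.0621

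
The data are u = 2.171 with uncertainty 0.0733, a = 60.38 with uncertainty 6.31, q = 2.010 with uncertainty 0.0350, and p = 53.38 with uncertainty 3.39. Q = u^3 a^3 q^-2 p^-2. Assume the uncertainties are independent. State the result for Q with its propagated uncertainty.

Since Q is a product/quotient, work with relative uncertainties:
  (3·δu/u)² = (3×0.0338)² = 0.0103;  (3·δa/a)² = (3×0.105)² = 0.0983;  (-2·δq/q)² = (-2×0.0174)² = 0.00121;  (-2·δp/p)² = (-2×0.0635)² = 0.0161
δQ/Q = √(0.126) = 0.355
Q = 195.7, so δQ = 0.355 × 195.7 = 69.4.

195.7 ± 69.4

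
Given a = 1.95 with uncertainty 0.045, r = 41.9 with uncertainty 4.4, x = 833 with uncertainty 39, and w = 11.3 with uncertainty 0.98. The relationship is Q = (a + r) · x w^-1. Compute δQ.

455

Let u = a + r = 43.9. δu = √(δa² + δr²) = √(0.00202 + 19.4) = 4.40, so δu/u = 0.100.
Q is then a monomial in u, x, w:
δQ/Q = √((δu/u)² + (1·δx/x)² + (-1·δw/w)²) = √(0.0101 + 0.00219 + 0.00752) = 0.141
Q = 3230, so δQ = 0.141 × 3230 = 455.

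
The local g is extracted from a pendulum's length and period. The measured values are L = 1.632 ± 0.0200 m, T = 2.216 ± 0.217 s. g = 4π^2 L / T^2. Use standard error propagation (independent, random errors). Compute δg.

For a monomial g ∝ L, T^-2, fractional errors add in quadrature:
  (1·δL/L)² = (1×0.0123)² = 0.000150;  (-2·δT/T)² = (-2×0.0979)² = 0.0384
δg/g = √(0.0385) = 0.196
g = 13.12 m/s^2, so δg = 0.196 × 13.12 = 2.57 m/s^2.

2.57 m/s^2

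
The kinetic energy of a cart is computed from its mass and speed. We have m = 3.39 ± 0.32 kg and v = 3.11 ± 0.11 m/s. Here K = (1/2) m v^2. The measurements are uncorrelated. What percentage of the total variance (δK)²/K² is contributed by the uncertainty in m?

64.0%

(δK/K)² = (1·δm/m)² + (2·δv/v)²
  m term: (1×0.0944)² = 0.00891
  v term: (2×0.0354)² = 0.00500
Total = 0.0139. Share from m = 0.00891/0.0139 = 0.640.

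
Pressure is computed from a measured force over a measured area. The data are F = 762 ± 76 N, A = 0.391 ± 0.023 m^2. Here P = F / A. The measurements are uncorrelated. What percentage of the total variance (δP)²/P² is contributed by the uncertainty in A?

25.8%

(δP/P)² = (1·δF/F)² + (-1·δA/A)²
  F term: (1×0.0997)² = 0.00995
  A term: (-1×0.0588)² = 0.00346
Total = 0.0134. Share from A = 0.00346/0.0134 = 0.258.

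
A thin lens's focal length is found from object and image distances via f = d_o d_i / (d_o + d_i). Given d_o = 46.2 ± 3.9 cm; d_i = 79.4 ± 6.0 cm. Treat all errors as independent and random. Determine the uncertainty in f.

1.76 cm

∂f/∂d_o = (d_i/(d_o+d_i))² = 0.400;  ∂f/∂d_i = (d_o/(d_o+d_i))² = 0.135
δf = √((∂f/∂d_o · δd_o)² + (∂f/∂d_i · δd_i)²) = √(2.43 + 0.659) = 1.76 cm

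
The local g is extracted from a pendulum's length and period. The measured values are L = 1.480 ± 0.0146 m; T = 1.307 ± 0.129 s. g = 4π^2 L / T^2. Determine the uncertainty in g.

6.76 m/s^2

g is a product of powers, so relative uncertainties combine in quadrature:
  (1·δL/L)² = (1×0.00986)² = 9.73e-05;  (-2·δT/T)² = (-2×0.0987)² = 0.0390
δg/g = √(0.0391) = 0.198
g = 34.20 m/s^2, so δg = 0.198 × 34.20 = 6.76 m/s^2.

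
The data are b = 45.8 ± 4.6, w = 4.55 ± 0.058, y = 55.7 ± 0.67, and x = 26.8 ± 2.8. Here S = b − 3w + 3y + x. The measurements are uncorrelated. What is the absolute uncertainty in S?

5.75

For a sum/difference, combine absolute errors in quadrature:
  (δb)² = 21.2;  (3·δw)² = 0.0303;  (3·δy)² = 4.04;  (δx)² = 7.84
δS = √(33.1) = 5.75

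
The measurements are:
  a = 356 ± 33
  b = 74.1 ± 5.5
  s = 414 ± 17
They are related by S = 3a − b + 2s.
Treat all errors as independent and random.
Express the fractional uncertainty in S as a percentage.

S is a linear combination, so absolute uncertainties add in quadrature:
  (3·δa)² = 9800;  (δb)² = 30.2;  (2·δs)² = 1160
δS = √(11000) = 105
S = 1820, so δS/S = 105/1820 = 0.0575.

5.75%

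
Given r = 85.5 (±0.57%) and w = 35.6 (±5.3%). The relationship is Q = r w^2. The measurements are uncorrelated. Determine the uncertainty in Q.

Each factor contributes (exponent × relative error)² to (δQ/Q)²:
  (1·δr/r)² = (1×0.00570)² = 3.25e-05;  (2·δw/w)² = (2×0.0530)² = 0.0112
δQ/Q = √(0.0113) = 0.106
Q = 1.08e+05, so δQ = 0.106 × 1.08e+05 = 11500.

11500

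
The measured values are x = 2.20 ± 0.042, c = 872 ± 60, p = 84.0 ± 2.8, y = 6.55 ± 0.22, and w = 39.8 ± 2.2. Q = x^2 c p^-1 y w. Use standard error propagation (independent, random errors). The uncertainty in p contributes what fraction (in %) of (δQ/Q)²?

9.67%

(δQ/Q)² = (2·δx/x)² + (1·δc/c)² + (-1·δp/p)² + (1·δy/y)² + (1·δw/w)²
  x term: (2×0.0191)² = 0.00146
  c term: (1×0.0688)² = 0.00473
  p term: (-1×0.0333)² = 0.00111
  y term: (1×0.0336)² = 0.00113
  w term: (1×0.0553)² = 0.00306
Total = 0.0115. Share from p = 0.00111/0.0115 = 0.0967.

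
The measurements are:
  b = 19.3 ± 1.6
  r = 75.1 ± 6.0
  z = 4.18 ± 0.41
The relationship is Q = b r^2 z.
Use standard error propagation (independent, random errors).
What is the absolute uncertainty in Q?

Since Q is a product/quotient, work with relative uncertainties:
  (1·δb/b)² = (1×0.0829)² = 0.00687;  (2·δr/r)² = (2×0.0799)² = 0.0255;  (1·δz/z)² = (1×0.0981)² = 0.00962
δQ/Q = √(0.0420) = 0.205
Q = 4.55e+05, so δQ = 0.205 × 4.55e+05 = 93300.

93300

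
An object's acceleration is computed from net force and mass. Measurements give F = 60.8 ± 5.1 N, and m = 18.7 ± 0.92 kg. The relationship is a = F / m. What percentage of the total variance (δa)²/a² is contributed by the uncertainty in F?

74.4%

(δa/a)² = (1·δF/F)² + (-1·δm/m)²
  F term: (1×0.0839)² = 0.00704
  m term: (-1×0.0492)² = 0.00242
Total = 0.00946. Share from F = 0.00704/0.00946 = 0.744.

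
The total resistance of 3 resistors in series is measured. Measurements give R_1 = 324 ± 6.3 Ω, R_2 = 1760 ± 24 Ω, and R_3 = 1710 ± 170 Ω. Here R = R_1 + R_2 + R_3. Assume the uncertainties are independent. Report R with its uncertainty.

3790 ± 172 Ω

Each term contributes (cᵢ δxᵢ)² to (δR)²:
  (δR_1)² = 39.7;  (δR_2)² = 576;  (δR_3)² = 28900
δR = √(29500) = 172 Ω
R = 3790 Ω.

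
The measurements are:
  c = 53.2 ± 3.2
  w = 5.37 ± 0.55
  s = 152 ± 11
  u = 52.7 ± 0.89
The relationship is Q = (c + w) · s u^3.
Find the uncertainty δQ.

Let h = c + w = 58.6. δh = √(δc² + δw²) = √(10.2 + 0.303) = 3.25, so δh/h = 0.0554.
Q is then a monomial in h, s, u:
δQ/Q = √((δh/h)² + (1·δs/s)² + (3·δu/u)²) = √(0.00307 + 0.00524 + 0.00257) = 0.104
Q = 1.3e+09, so δQ = 0.104 × 1.3e+09 = 1.36e+08.

1.36e+08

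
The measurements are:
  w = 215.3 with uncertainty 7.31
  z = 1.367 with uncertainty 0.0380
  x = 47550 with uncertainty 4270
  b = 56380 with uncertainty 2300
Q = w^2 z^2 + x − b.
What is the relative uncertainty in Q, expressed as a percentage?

11.6%

Let p = w^2·z^2 = 86620. δp/p = √((2·δw/w)² + (2·δz/z)²) = √(0.00461 + 0.00309) = 0.0878, so δp = 7600.
Q = p + x − b: δQ = √(δp² + δx² + δb²) = √(5.78e+07 + 1.82e+07 + 5.29e+06) = 9020
Q = 77790, so δQ/Q = 9020/77790 = 0.116.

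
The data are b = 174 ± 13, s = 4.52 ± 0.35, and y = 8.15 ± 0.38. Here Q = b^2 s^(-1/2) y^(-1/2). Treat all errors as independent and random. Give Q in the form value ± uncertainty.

Q is a product of powers, so relative uncertainties combine in quadrature:
  (2·δb/b)² = (2×0.0747)² = 0.0223;  (−½·δs/s)² = (-0.5×0.0774)² = 0.00150;  (−½·δy/y)² = (-0.5×0.0466)² = 0.000543
δQ/Q = √(0.0244) = 0.156
Q = 4990, so δQ = 0.156 × 4990 = 779.

4990 ± 779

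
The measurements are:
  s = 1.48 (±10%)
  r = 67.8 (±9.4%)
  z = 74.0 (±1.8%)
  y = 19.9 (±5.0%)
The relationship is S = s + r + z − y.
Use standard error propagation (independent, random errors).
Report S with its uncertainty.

For a sum/difference, combine absolute errors in quadrature:
  (δs)² = 0.0219;  (δr)² = 40.6;  (δz)² = 1.77;  (δy)² = 0.990
δS = √(43.4) = 6.59
S = 123.

123 ± 6.59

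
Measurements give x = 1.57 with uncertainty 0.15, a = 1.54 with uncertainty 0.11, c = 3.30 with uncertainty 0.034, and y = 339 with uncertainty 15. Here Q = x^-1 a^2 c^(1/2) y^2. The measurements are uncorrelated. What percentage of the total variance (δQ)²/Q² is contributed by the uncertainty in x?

(δQ/Q)² = (-1·δx/x)² + (2·δa/a)² + (½·δc/c)² + (2·δy/y)²
  x term: (-1×0.0955)² = 0.00913
  a term: (2×0.0714)² = 0.0204
  c term: (0.5×0.0103)² = 2.65e-05
  y term: (2×0.0442)² = 0.00783
Total = 0.0374. Share from x = 0.00913/0.0374 = 0.244.

24.4%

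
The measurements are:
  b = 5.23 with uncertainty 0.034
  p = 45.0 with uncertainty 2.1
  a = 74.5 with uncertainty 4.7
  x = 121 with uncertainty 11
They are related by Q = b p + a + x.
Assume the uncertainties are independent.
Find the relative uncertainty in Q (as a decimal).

0.0379

Let w = b·p = 235. δw/w = √((1·δb/b)² + (1·δp/p)²) = √(4.23e-05 + 0.00218) = 0.0471, so δw = 11.1.
Q = w + a + x: δQ = √(δw² + δa² + δx²) = √(123 + 22.1 + 121) = 16.3
Q = 431, so δQ/Q = 16.3/431 = 0.0379.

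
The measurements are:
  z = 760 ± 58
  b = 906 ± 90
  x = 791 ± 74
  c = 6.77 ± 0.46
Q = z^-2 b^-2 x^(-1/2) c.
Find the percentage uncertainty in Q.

26.4%

Q is a product of powers, so relative uncertainties combine in quadrature:
  (-2·δz/z)² = (-2×0.0763)² = 0.0233;  (-2·δb/b)² = (-2×0.0993)² = 0.0395;  (−½·δx/x)² = (-0.5×0.0936)² = 0.00219;  (1·δc/c)² = (1×0.0679)² = 0.00462
δQ/Q = √(0.0696) = 0.264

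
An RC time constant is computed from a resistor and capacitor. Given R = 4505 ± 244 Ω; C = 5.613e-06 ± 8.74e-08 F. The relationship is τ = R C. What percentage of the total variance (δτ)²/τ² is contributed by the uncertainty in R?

(δτ/τ)² = (1·δR/R)² + (1·δC/C)²
  R term: (1×0.0542)² = 0.00293
  C term: (1×0.0156)² = 0.000242
Total = 0.00318. Share from R = 0.00293/0.00318 = 0.924.

92.4%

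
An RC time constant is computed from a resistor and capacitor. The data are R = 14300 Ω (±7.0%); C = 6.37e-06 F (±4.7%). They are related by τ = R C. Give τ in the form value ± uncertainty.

Relative error in a monomial: (δτ/τ)² = Σ (nᵢ · δxᵢ/xᵢ)².
  (1·δR/R)² = (1×0.0700)² = 0.00490;  (1·δC/C)² = (1×0.0470)² = 0.00221
δτ/τ = √(0.00711) = 0.0843
τ = 0.0911 s, so δτ = 0.0843 × 0.0911 = 0.00768 s.

0.0911 ± 0.00768 s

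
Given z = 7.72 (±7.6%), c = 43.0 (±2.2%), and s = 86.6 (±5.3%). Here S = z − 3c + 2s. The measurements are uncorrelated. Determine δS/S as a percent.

18.5%

S is a linear combination, so absolute uncertainties add in quadrature:
  (δz)² = 0.344;  (3·δc)² = 8.05;  (2·δs)² = 84.3
δS = √(92.7) = 9.63
S = 51.9, so δS/S = 9.63/51.9 = 0.185.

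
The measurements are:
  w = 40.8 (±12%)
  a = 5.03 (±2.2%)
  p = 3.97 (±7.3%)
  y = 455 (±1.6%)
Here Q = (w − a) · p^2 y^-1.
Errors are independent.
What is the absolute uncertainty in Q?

Let u = w − a = 35.8. δu = √(δw² + δa²) = √(24.0 + 0.0122) = 4.90, so δu/u = 0.137.
Q is then a monomial in u, p, y:
δQ/Q = √((δu/u)² + (2·δp/p)² + (-1·δy/y)²) = √(0.0187 + 0.0213 + 0.000256) = 0.201
Q = 1.24, so δQ = 0.201 × 1.24 = 0.249.

0.249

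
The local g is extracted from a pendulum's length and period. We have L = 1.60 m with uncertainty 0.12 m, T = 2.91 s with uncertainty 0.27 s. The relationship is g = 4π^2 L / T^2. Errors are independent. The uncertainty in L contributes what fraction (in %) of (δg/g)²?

14.0%

(δg/g)² = (1·δL/L)² + (-2·δT/T)²
  L term: (1×0.0750)² = 0.00562
  T term: (-2×0.0928)² = 0.0344
Total = 0.0401. Share from L = 0.00562/0.0401 = 0.140.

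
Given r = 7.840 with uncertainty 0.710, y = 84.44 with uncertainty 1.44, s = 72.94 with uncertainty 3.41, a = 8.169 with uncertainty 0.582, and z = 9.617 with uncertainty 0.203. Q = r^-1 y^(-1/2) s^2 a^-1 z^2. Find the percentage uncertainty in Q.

15.5%

Products/powers → add relative errors in quadrature, weighted by exponent:
  (-1·δr/r)² = (-1×0.0906)² = 0.00820;  (−½·δy/y)² = (-0.5×0.0171)² = 7.27e-05;  (2·δs/s)² = (2×0.0468)² = 0.00874;  (-1·δa/a)² = (-1×0.0712)² = 0.00508;  (2·δz/z)² = (2×0.0211)² = 0.00178
δQ/Q = √(0.0239) = 0.155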